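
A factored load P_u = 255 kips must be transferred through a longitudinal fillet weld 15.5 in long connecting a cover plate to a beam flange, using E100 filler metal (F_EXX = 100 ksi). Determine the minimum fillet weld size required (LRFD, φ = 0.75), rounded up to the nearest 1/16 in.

w = 9/16 in

Total weld length L = 15.5 in.
Required throat t_e = P_u / (φ × 0.6 F_EXX × L) = 255 / (0.75 × 0.6 × 100 × 15.5) = 0.3656 in.
Required leg w = t_e / 0.707 = 0.5171 in → use 9/16 in.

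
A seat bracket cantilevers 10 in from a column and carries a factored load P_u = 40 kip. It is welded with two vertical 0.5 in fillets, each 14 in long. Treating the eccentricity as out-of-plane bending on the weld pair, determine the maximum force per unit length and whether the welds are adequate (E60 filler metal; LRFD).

E60XX → F_EXX = 60 ksi.
L_w = 2 × 14 = 28 in; section modulus (unit throat) S = 2 × L²/6 = 65.33 in².
Direct shear f_v = P/L_w = 40/28 = 1.429 kip/in.
Moment M = P × e = 40 × 10 = 400 kip·in; bending f_b = M/S = 6.122 kip/in.
f_max = √(f_v² + f_b²) = √(1.429² + 6.122²) = 6.287 kip/in.
φr_n = 0.75 × 0.6 × 60 × (0.707 × 0.5) = 9.544 kip/in → adequate.

f_max ≈ 6.29 kip/in; adequate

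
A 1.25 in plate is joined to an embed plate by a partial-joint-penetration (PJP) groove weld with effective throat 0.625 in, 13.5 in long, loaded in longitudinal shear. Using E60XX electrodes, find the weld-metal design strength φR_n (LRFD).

E60XX → F_EXX = 60 ksi.
Effective throat (given) t_e = 0.625 in.
A_we = 0.625 × 13.5 = 8.438 in².
F_nw = 0.6 F_EXX = 36 ksi.
φR_n = 0.75 × 36 × 8.438 = 227.8 kip.

φR_n ≈ 228 kip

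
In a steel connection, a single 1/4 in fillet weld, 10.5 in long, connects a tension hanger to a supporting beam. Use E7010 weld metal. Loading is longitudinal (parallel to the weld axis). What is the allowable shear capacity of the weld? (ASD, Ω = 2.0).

E70XX → F_EXX = 70 ksi.
Effective throat t_e = 0.707 × 0.25 = 0.1767 in.
Total length L = 10.5 in; A_we = 0.1767 × 10.5 = 1.856 in².
F_nw = 0.6 F_EXX = 0.6 × 70 = 42 ksi.
R_n = 42 × 1.856 = 77.95 kip; R_n/Ω = 77.95/2.0 = 38.97 kip.

R_n/Ω ≈ 39 kip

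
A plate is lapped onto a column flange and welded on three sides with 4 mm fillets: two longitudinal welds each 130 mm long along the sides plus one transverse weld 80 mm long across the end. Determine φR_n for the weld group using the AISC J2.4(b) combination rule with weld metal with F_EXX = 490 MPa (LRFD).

t_e = 0.707 × 4 = 2.828 mm.
R_nwl = 0.6 × 490 × 2.828 × 260 × 10⁻³ = 216.2 kN (longitudinal, 2 welds).
R_nwt = 0.6 × 490 × 2.828 × 80 × 10⁻³ = 66.51 kN (transverse, base value).
(i) R_nwl + R_nwt = 282.7 kN; (ii) 0.85 R_nwl + 1.5 R_nwt = 283.5 kN.
R_n = max = 283.5 kN [governs: (ii)]; φR_n = 212.6 kN.

φR_n ≈ 213 kN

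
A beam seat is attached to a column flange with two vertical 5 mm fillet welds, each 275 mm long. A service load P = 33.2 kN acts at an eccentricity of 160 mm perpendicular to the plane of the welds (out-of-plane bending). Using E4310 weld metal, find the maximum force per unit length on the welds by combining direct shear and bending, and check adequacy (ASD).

f_max ≈ 219 N/mm; adequate

E43XX → F_EXX = 430 MPa.
L_w = 2 × 275 = 550 mm; section modulus (unit throat) S = 2 × L²/6 = 25210 mm².
Direct shear f_v = P/L_w = 33.2×10³/550 = 60.36 N/mm.
Moment M = P × e = 33.2×10³ × 160 = 5312000 N·mm; bending f_b = M/S = 210.7 N/mm.
f_max = √(f_v² + f_b²) = √(60.36² + 210.7²) = 219.2 N/mm.
r_n/Ω = (1/2.0) × 0.6 × 430 × (0.707 × 5) = 456 N/mm → adequate.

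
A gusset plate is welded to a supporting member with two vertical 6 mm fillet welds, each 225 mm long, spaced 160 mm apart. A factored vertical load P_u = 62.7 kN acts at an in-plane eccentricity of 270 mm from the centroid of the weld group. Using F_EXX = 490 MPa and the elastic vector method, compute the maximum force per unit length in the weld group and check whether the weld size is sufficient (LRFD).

f_max ≈ 581 N/mm; adequate

Total weld length L_w = 450 mm. Treat welds as unit-width lines.
Polar moment about centroid: J = 2[d³/12 + d(b/2)²] = 2[225³/12 + 225×80²] = 4778000 mm³.
Direct shear f_v = P/L_w = 62.7×10³ / 450 = 139.3 N/mm (vertical).
Torsion M = P·e = 62.7×10³ × 270 = 16929000 N·mm.
Critical point at (x, y) = (80, 112.5) from centroid. f_tx = M·y/J = 398.6 N/mm; f_ty = M·x/J = 283.4 N/mm.
Resultant f_max = √[f_tx² + (f_v + f_ty)²] = √[398.6² + (139.3 + 283.4)²] = 581 N/mm.
Capacity per unit length: φr_n = 0.75 × 0.6 × 490 × (0.707 × 6) = 935.4 N/mm.
581 ≤ 935.4 → adequate.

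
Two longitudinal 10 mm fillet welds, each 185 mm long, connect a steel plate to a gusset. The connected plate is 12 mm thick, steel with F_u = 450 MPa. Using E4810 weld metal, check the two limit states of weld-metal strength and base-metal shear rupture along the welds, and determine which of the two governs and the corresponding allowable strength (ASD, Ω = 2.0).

R_n/Ω ≈ 377 kN (weld metal governs)

E48XX → F_EXX = 480 MPa.
t_e = 0.707 × 10 = 7.07 mm; L = 370 mm.
Weld metal: R_n/Ω = (1/2.0) × 0.6 × 480 × 7.07 × 370 × 10⁻³ = 376.7 kN.
Base metal (shear rupture): R_n/Ω = (1/2.0) × 0.6 × 450 × 12 × 370 × 10⁻³ = 599.4 kN.
Governing: weld metal.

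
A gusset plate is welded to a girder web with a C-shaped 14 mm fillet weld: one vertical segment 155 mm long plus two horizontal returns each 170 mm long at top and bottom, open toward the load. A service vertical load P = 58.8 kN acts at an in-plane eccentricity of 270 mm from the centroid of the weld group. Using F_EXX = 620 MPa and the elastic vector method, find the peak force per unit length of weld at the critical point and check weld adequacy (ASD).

Total weld length L_w = 495 mm. Treat welds as unit-width lines.
Centroid: x̄ = 2×170×85 / 495 = 58.38 mm from the vertical weld.
Polar moment about centroid: J = I_x + I_y = [155³/12 + 2×170×77.5²] + [155×58.38² + 2(170³/12 + 170×26.62²)] = 3940000 mm³.
Direct shear f_v = P/L_w = 58.8×10³ / 495 = 118.8 N/mm (vertical).
Torsion M = P·e = 58.8×10³ × 270 = 15876000 N·mm.
Critical point at (x, y) = (111.6, 77.5) from centroid. f_tx = M·y/J = 312.2 N/mm; f_ty = M·x/J = 449.7 N/mm.
Resultant f_max = √[f_tx² + (f_v + f_ty)²] = √[312.2² + (118.8 + 449.7)²] = 648.6 N/mm.
Capacity per unit length: r_n/Ω = (1/2.0) × 0.6 × 620 × (0.707 × 14) = 1841 N/mm.
648.6 ≤ 1841 → adequate.

f_max ≈ 649 N/mm; adequate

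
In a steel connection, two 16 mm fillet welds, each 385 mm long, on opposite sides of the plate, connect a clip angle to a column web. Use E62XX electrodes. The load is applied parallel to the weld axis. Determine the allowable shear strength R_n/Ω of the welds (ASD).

R_n/Ω ≈ 1620 kN

E62XX → F_EXX = 620 MPa.
Effective throat t_e = 0.707 × 16 = 11.31 mm.
Total length L = 770 mm; A_we = 11.31 × 770 = 8710 mm².
F_nw = 0.6 F_EXX = 0.6 × 620 = 372 MPa.
R_n = 372 × 8710 × 10⁻³ = 3240 kN; R_n/Ω = 3240/2.0 = 1620 kN.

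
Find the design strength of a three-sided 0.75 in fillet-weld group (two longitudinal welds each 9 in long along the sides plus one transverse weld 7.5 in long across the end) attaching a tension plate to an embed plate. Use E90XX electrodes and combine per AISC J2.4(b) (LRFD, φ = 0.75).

E90XX → F_EXX = 90 ksi.
t_e = 0.707 × 0.75 = 0.5302 in.
R_nwl = 0.6 × 90 × 0.5302 × 18 = 515.4 kip (longitudinal, 2 welds).
R_nwt = 0.6 × 90 × 0.5302 × 7.5 = 214.8 kip (transverse, base value).
(i) R_nwl + R_nwt = 730.2 kip; (ii) 0.85 R_nwl + 1.5 R_nwt = 760.2 kip.
R_n = max = 760.2 kip [governs: (ii)]; φR_n = 570.2 kip.

φR_n ≈ 570 kip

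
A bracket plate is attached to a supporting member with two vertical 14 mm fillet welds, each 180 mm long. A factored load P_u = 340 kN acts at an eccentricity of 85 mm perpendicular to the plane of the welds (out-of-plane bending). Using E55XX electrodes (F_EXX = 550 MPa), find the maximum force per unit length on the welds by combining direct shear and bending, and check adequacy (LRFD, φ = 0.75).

f_max ≈ 2840 N/mm; NOT adequate

L_w = 2 × 180 = 360 mm; section modulus (unit throat) S = 2 × L²/6 = 10800 mm².
Direct shear f_v = P/L_w = 340×10³/360 = 944.4 N/mm.
Moment M = P × e = 340×10³ × 85 = 28900000 N·mm; bending f_b = M/S = 2676 N/mm.
f_max = √(f_v² + f_b²) = √(944.4² + 2676²) = 2838 N/mm.
φr_n = 0.75 × 0.6 × 550 × (0.707 × 14) = 2450 N/mm → NOT adequate.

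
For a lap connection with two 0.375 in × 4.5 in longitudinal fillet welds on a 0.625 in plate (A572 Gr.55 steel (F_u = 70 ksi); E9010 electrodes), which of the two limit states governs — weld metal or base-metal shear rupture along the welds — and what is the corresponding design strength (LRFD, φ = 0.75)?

φR_n ≈ 96.6 kip (weld metal governs)

E90XX → F_EXX = 90 ksi.
t_e = 0.707 × 0.375 = 0.2651 in; L = 9 in.
Weld metal: φR_n = 0.75 × 0.6 × 90 × 0.2651 × 9 = 96.64 kip.
Base metal (shear rupture): φR_n = 0.75 × 0.6 × 70 × 0.625 × 9 = 177.2 kip.
Governing: weld metal.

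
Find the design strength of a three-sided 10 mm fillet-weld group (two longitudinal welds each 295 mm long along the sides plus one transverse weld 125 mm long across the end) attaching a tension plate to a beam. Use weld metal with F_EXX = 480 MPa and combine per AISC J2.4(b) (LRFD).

φR_n ≈ 1090 kN

t_e = 0.707 × 10 = 7.07 mm.
R_nwl = 0.6 × 480 × 7.07 × 590 × 10⁻³ = 1201 kN (longitudinal, 2 welds).
R_nwt = 0.6 × 480 × 7.07 × 125 × 10⁻³ = 254.5 kN (transverse, base value).
(i) R_nwl + R_nwt = 1456 kN; (ii) 0.85 R_nwl + 1.5 R_nwt = 1403 kN.
R_n = max = 1456 kN [governs: (i)]; φR_n = 1092 kN.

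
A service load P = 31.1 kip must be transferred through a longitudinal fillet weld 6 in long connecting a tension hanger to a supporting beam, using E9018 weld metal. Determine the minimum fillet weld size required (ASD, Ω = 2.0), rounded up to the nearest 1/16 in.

w = 5/16 in

E90XX → F_EXX = 90 ksi.
Total weld length L = 6 in.
Required throat t_e = P × Ω / (0.6 F_EXX × L) = 31.1 × 2.0 / (0.6 × 90 × 6) = 0.192 in.
Required leg w = t_e / 0.707 = 0.2715 in → use 5/16 in.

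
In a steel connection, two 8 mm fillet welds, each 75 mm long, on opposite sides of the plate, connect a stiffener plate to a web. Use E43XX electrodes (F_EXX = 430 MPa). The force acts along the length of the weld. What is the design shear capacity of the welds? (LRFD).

φR_n ≈ 164 kN

Effective throat t_e = 0.707 × 8 = 5.656 mm.
Total length L = 150 mm; A_we = 5.656 × 150 = 848.4 mm².
F_nw = 0.6 F_EXX = 0.6 × 430 = 258 MPa.
φR_n = 0.75 × 258 × 848.4 × 10⁻³ = 164.2 kN.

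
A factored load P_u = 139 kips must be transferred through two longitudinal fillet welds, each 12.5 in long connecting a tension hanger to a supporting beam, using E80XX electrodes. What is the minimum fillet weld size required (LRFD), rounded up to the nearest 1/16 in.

w = 1/4 in

E80XX → F_EXX = 80 ksi.
Total weld length L = 25 in.
Required throat t_e = P_u / (φ × 0.6 F_EXX × L) = 139 / (0.75 × 0.6 × 80 × 25) = 0.1544 in.
Required leg w = t_e / 0.707 = 0.2185 in → use 1/4 in.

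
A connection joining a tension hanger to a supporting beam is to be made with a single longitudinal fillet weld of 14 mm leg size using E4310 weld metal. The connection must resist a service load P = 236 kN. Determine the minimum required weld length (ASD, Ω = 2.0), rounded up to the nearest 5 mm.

L = 185 mm

E43XX → F_EXX = 430 MPa.
Throat t_e = 0.707 × 14 = 9.898 mm.
r_n/Ω = (0.6 × 430 × 9.898) / 2.0 = 1277 N/mm = 1.277 kN/mm.
L_req = P / (r_n/Ω) = 236 / 1.277 = 184.8 mm total.
Round up → use L = 185 mm.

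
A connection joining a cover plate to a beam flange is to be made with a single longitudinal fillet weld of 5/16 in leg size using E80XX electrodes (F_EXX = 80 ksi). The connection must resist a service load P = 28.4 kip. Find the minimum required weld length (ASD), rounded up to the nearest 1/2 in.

L = 5.5 in

Throat t_e = 0.707 × 0.3125 = 0.2209 in.
r_n/Ω = (0.6 × 80 × 0.2209) / 2.0 = 5.302 kip/in.
L_req = P / (r_n/Ω) = 28.4 / 5.302 = 5.356 in total.
Round up → use L = 5.5 in.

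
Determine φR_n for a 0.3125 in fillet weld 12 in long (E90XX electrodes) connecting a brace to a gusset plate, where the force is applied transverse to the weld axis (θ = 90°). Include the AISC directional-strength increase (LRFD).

φR_n ≈ 161 kips

E90XX → F_EXX = 90 ksi.
t_e = 0.707 × 0.3125 = 0.2209 in; A_we = 0.2209 × 12 = 2.651 in².
Directional factor: 1.0 + 0.5 sin^1.5(90°) = 1.5.
F_nw = 0.6 × 90 × 1.5 = 81 ksi.
φR_n = 0.75 × 81 × 2.651 = 161.1 kips.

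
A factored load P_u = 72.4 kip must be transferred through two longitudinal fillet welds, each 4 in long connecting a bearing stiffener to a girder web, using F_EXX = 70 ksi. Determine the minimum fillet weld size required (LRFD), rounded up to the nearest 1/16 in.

Total weld length L = 8 in.
Required throat t_e = P_u / (φ × 0.6 F_EXX × L) = 72.4 / (0.75 × 0.6 × 70 × 8) = 0.2873 in.
Required leg w = t_e / 0.707 = 0.4064 in → use 7/16 in.

w = 7/16 in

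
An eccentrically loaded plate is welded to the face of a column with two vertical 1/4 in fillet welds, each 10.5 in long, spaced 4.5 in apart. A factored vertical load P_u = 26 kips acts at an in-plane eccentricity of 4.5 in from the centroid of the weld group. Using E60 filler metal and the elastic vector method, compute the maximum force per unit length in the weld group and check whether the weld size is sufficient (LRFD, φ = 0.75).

f_max ≈ 2.95 kip/in; adequate

E60XX → F_EXX = 60 ksi.
Total weld length L_w = 21 in. Treat welds as unit-width lines.
Polar moment about centroid: J = 2[d³/12 + d(b/2)²] = 2[10.5³/12 + 10.5×2.25²] = 299.2 in³.
Direct shear f_v = P/L_w = 26 / 21 = 1.238 kip/in (vertical).
Torsion M = P·e = 26 × 4.5 = 117 kip·in.
Critical point at (x, y) = (2.25, 5.25) from centroid. f_tx = M·y/J = 2.053 kip/in; f_ty = M·x/J = 0.8797 kip/in.
Resultant f_max = √[f_tx² + (f_v + f_ty)²] = √[2.053² + (1.238 + 0.8797)²] = 2.949 kip/in.
Capacity per unit length: φr_n = 0.75 × 0.6 × 60 × (0.707 × 0.25) = 4.772 kip/in.
2.949 ≤ 4.772 → adequate.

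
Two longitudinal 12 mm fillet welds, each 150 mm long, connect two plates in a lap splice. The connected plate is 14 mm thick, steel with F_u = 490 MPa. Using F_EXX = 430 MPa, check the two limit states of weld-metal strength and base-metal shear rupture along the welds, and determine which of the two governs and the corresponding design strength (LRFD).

t_e = 0.707 × 12 = 8.484 mm; L = 300 mm.
Weld metal: φR_n = 0.75 × 0.6 × 430 × 8.484 × 300 × 10⁻³ = 492.5 kN.
Base metal (shear rupture): φR_n = 0.75 × 0.6 × 490 × 14 × 300 × 10⁻³ = 926.1 kN.
Governing: weld metal.

φR_n ≈ 492 kN (weld metal governs)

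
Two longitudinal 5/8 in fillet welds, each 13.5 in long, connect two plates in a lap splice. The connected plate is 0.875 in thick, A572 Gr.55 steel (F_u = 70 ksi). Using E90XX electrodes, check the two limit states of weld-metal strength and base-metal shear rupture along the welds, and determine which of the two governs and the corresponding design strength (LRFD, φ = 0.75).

E90XX → F_EXX = 90 ksi.
t_e = 0.707 × 0.625 = 0.4419 in; L = 27 in.
Weld metal: φR_n = 0.75 × 0.6 × 90 × 0.4419 × 27 = 483.2 kips.
Base metal (shear rupture): φR_n = 0.75 × 0.6 × 70 × 0.875 × 27 = 744.2 kips.
Governing: weld metal.

φR_n ≈ 483 kips (weld metal governs)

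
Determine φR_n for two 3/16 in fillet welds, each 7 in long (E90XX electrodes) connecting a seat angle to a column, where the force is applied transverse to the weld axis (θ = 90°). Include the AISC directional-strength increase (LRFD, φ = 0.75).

φR_n ≈ 113 kips

E90XX → F_EXX = 90 ksi.
t_e = 0.707 × 0.1875 = 0.1326 in; A_we = 0.1326 × 14 = 1.856 in².
Directional factor: 1.0 + 0.5 sin^1.5(90°) = 1.5.
F_nw = 0.6 × 90 × 1.5 = 81 ksi.
φR_n = 0.75 × 81 × 1.856 = 112.7 kips.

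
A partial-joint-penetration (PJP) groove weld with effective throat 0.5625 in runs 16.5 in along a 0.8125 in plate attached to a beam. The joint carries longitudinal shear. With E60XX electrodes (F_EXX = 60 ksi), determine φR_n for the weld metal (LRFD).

Effective throat (given) t_e = 0.5625 in.
A_we = 0.5625 × 16.5 = 9.281 in².
F_nw = 0.6 F_EXX = 36 ksi.
φR_n = 0.75 × 36 × 9.281 = 250.6 kips.

φR_n ≈ 251 kips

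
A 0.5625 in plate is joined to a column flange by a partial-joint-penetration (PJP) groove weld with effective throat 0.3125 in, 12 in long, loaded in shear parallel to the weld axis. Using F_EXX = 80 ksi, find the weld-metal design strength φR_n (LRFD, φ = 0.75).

Effective throat (given) t_e = 0.3125 in.
A_we = 0.3125 × 12 = 3.75 in².
F_nw = 0.6 F_EXX = 48 ksi.
φR_n = 0.75 × 48 × 3.75 = 135 kips.

φR_n ≈ 135 kips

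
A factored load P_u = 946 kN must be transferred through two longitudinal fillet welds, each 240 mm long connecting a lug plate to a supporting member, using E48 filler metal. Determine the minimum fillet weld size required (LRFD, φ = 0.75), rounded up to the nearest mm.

E48XX → F_EXX = 480 MPa.
Total weld length L = 480 mm.
Required throat t_e = P_u / (φ × 0.6 F_EXX × L) = 946 / (0.75 × 0.6 × 480 × 480 × 10⁻³) = 9.124 mm.
Required leg w = t_e / 0.707 = 12.91 mm → use 13 mm.

w = 13 mm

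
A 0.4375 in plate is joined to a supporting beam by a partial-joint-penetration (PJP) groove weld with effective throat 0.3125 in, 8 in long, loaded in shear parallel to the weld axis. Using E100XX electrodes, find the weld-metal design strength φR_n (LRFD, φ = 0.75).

φR_n ≈ 112 kips

E100XX → F_EXX = 100 ksi.
Effective throat (given) t_e = 0.3125 in.
A_we = 0.3125 × 8 = 2.5 in².
F_nw = 0.6 F_EXX = 60 ksi.
φR_n = 0.75 × 60 × 2.5 = 112.5 kips.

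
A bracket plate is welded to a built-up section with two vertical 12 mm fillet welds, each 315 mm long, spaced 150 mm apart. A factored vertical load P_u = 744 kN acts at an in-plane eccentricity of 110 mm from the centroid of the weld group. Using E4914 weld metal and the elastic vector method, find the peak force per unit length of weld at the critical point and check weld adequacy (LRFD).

E49XX → F_EXX = 490 MPa.
Total weld length L_w = 630 mm. Treat welds as unit-width lines.
Polar moment about centroid: J = 2[d³/12 + d(b/2)²] = 2[315³/12 + 315×75²] = 8753000 mm³.
Direct shear f_v = P/L_w = 744×10³ / 630 = 1181 N/mm (vertical).
Torsion M = P·e = 744×10³ × 110 = 81840000 N·mm.
Critical point at (x, y) = (75, 157.5) from centroid. f_tx = M·y/J = 1473 N/mm; f_ty = M·x/J = 701.2 N/mm.
Resultant f_max = √[f_tx² + (f_v + f_ty)²] = √[1473² + (1181 + 701.2)²] = 2390 N/mm.
Capacity per unit length: φr_n = 0.75 × 0.6 × 490 × (0.707 × 12) = 1871 N/mm.
2390 > 1871 → NOT adequate.

f_max ≈ 2390 N/mm; NOT adequate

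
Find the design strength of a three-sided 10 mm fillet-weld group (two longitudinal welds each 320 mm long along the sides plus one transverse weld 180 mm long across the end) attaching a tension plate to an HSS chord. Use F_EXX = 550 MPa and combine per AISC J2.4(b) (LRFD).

φR_n ≈ 1430 kN

t_e = 0.707 × 10 = 7.07 mm.
R_nwl = 0.6 × 550 × 7.07 × 640 × 10⁻³ = 1493 kN (longitudinal, 2 welds).
R_nwt = 0.6 × 550 × 7.07 × 180 × 10⁻³ = 420 kN (transverse, base value).
(i) R_nwl + R_nwt = 1913 kN; (ii) 0.85 R_nwl + 1.5 R_nwt = 1899 kN.
R_n = max = 1913 kN [governs: (i)]; φR_n = 1435 kN.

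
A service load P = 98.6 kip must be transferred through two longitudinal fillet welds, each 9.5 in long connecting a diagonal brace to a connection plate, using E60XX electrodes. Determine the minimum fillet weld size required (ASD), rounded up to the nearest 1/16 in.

w = 7/16 in

E60XX → F_EXX = 60 ksi.
Total weld length L = 19 in.
Required throat t_e = P × Ω / (0.6 F_EXX × L) = 98.6 × 2.0 / (0.6 × 60 × 19) = 0.2883 in.
Required leg w = t_e / 0.707 = 0.4078 in → use 7/16 in.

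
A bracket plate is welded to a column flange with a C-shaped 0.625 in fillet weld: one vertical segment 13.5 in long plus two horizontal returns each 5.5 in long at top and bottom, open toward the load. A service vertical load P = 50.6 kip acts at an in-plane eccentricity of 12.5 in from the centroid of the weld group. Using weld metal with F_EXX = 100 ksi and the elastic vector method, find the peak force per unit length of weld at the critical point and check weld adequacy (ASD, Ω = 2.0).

f_max ≈ 7.78 kip/in; adequate

Total weld length L_w = 24.5 in. Treat welds as unit-width lines.
Centroid: x̄ = 2×5.5×2.75 / 24.5 = 1.235 in from the vertical weld.
Polar moment about centroid: J = I_x + I_y = [13.5³/12 + 2×5.5×6.75²] + [13.5×1.235² + 2(5.5³/12 + 5.5×1.515²)] = 779.8 in³.
Direct shear f_v = P/L_w = 50.6 / 24.5 = 2.065 kip/in (vertical).
Torsion M = P·e = 50.6 × 12.5 = 632.5 kip·in.
Critical point at (x, y) = (4.265, 6.75) from centroid. f_tx = M·y/J = 5.475 kip/in; f_ty = M·x/J = 3.46 kip/in.
Resultant f_max = √[f_tx² + (f_v + f_ty)²] = √[5.475² + (2.065 + 3.46)²] = 7.778 kip/in.
Capacity per unit length: r_n/Ω = (1/2.0) × 0.6 × 100 × (0.707 × 0.625) = 13.26 kip/in.
7.778 ≤ 13.26 → adequate.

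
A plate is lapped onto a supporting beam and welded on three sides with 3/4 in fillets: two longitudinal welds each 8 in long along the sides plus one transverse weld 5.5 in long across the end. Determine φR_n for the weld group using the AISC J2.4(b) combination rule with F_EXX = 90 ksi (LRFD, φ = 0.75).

φR_n ≈ 469 kip

t_e = 0.707 × 0.75 = 0.5302 in.
R_nwl = 0.6 × 90 × 0.5302 × 16 = 458.1 kip (longitudinal, 2 welds).
R_nwt = 0.6 × 90 × 0.5302 × 5.5 = 157.5 kip (transverse, base value).
(i) R_nwl + R_nwt = 615.6 kip; (ii) 0.85 R_nwl + 1.5 R_nwt = 625.6 kip.
R_n = max = 625.6 kip [governs: (ii)]; φR_n = 469.2 kip.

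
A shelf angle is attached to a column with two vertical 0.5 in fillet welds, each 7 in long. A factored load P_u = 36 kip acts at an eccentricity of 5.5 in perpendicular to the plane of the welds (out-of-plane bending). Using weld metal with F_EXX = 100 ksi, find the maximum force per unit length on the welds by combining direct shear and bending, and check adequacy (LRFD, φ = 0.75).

L_w = 2 × 7 = 14 in; section modulus (unit throat) S = 2 × L²/6 = 16.33 in².
Direct shear f_v = P/L_w = 36/14 = 2.571 kip/in.
Moment M = P × e = 36 × 5.5 = 198 kip·in; bending f_b = M/S = 12.12 kip/in.
f_max = √(f_v² + f_b²) = √(2.571² + 12.12²) = 12.39 kip/in.
φr_n = 0.75 × 0.6 × 100 × (0.707 × 0.5) = 15.91 kip/in → adequate.

f_max ≈ 12.4 kip/in; adequate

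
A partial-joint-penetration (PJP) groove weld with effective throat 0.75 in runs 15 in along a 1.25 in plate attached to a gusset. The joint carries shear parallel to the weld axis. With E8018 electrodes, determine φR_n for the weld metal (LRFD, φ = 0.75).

φR_n ≈ 405 kips

E80XX → F_EXX = 80 ksi.
Effective throat (given) t_e = 0.75 in.
A_we = 0.75 × 15 = 11.25 in².
F_nw = 0.6 F_EXX = 48 ksi.
φR_n = 0.75 × 48 × 11.25 = 405 kips.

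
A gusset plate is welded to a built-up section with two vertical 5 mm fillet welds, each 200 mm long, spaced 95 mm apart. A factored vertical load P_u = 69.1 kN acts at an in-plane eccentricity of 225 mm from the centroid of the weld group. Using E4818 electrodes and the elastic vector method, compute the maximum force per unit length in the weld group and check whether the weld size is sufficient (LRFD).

f_max ≈ 858 N/mm; NOT adequate

E48XX → F_EXX = 480 MPa.
Total weld length L_w = 400 mm. Treat welds as unit-width lines.
Polar moment about centroid: J = 2[d³/12 + d(b/2)²] = 2[200³/12 + 200×47.5²] = 2236000 mm³.
Direct shear f_v = P/L_w = 69.1×10³ / 400 = 172.8 N/mm (vertical).
Torsion M = P·e = 69.1×10³ × 225 = 15548000 N·mm.
Critical point at (x, y) = (47.5, 100) from centroid. f_tx = M·y/J = 695.4 N/mm; f_ty = M·x/J = 330.3 N/mm.
Resultant f_max = √[f_tx² + (f_v + f_ty)²] = √[695.4² + (172.8 + 330.3)²] = 858.3 N/mm.
Capacity per unit length: φr_n = 0.75 × 0.6 × 480 × (0.707 × 5) = 763.6 N/mm.
858.3 > 763.6 → NOT adequate.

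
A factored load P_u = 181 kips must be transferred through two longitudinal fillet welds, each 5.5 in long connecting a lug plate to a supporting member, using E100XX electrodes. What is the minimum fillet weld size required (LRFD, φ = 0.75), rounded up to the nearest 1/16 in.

w = 9/16 in

E100XX → F_EXX = 100 ksi.
Total weld length L = 11 in.
Required throat t_e = P_u / (φ × 0.6 F_EXX × L) = 181 / (0.75 × 0.6 × 100 × 11) = 0.3657 in.
Required leg w = t_e / 0.707 = 0.5172 in → use 9/16 in.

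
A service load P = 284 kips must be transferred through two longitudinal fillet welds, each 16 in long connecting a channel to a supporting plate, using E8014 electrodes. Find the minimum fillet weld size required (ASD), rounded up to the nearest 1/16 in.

w = 9/16 in

E80XX → F_EXX = 80 ksi.
Total weld length L = 32 in.
Required throat t_e = P × Ω / (0.6 F_EXX × L) = 284 × 2.0 / (0.6 × 80 × 32) = 0.3698 in.
Required leg w = t_e / 0.707 = 0.523 in → use 9/16 in.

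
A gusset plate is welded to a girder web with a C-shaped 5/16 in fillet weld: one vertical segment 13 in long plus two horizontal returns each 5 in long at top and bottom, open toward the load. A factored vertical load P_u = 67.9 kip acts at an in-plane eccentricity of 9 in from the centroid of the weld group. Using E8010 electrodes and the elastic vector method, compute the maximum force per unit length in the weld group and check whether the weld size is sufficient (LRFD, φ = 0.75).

f_max ≈ 8.9 kip/in; NOT adequate

E80XX → F_EXX = 80 ksi.
Total weld length L_w = 23 in. Treat welds as unit-width lines.
Centroid: x̄ = 2×5×2.5 / 23 = 1.087 in from the vertical weld.
Polar moment about centroid: J = I_x + I_y = [13³/12 + 2×5×6.5²] + [13×1.087² + 2(5³/12 + 5×1.413²)] = 661.7 in³.
Direct shear f_v = P/L_w = 67.9 / 23 = 2.952 kip/in (vertical).
Torsion M = P·e = 67.9 × 9 = 611.1 kip·in.
Critical point at (x, y) = (3.913, 6.5) from centroid. f_tx = M·y/J = 6.003 kip/in; f_ty = M·x/J = 3.614 kip/in.
Resultant f_max = √[f_tx² + (f_v + f_ty)²] = √[6.003² + (2.952 + 3.614)²] = 8.896 kip/in.
Capacity per unit length: φr_n = 0.75 × 0.6 × 80 × (0.707 × 0.3125) = 7.954 kip/in.
8.896 > 7.954 → NOT adequate.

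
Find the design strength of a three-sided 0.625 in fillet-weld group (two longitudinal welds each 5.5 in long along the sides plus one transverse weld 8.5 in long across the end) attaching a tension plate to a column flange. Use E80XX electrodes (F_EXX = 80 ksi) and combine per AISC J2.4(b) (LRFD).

t_e = 0.707 × 0.625 = 0.4419 in.
R_nwl = 0.6 × 80 × 0.4419 × 11 = 233.3 kips (longitudinal, 2 welds).
R_nwt = 0.6 × 80 × 0.4419 × 8.5 = 180.3 kips (transverse, base value).
(i) R_nwl + R_nwt = 413.6 kips; (ii) 0.85 R_nwl + 1.5 R_nwt = 468.7 kips.
R_n = max = 468.7 kips [governs: (ii)]; φR_n = 351.6 kips.

φR_n ≈ 352 kips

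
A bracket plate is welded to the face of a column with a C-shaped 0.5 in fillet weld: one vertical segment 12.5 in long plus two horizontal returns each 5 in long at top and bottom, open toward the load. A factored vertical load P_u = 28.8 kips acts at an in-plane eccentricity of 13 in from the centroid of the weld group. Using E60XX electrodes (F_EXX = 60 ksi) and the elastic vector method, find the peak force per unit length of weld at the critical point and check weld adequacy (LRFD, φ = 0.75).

f_max ≈ 5.31 kip/in; adequate

Total weld length L_w = 22.5 in. Treat welds as unit-width lines.
Centroid: x̄ = 2×5×2.5 / 22.5 = 1.111 in from the vertical weld.
Polar moment about centroid: J = I_x + I_y = [12.5³/12 + 2×5×6.25²] + [12.5×1.111² + 2(5³/12 + 5×1.389²)] = 608.9 in³.
Direct shear f_v = P/L_w = 28.8 / 22.5 = 1.28 kip/in (vertical).
Torsion M = P·e = 28.8 × 13 = 374.4 kip·in.
Critical point at (x, y) = (3.889, 6.25) from centroid. f_tx = M·y/J = 3.843 kip/in; f_ty = M·x/J = 2.391 kip/in.
Resultant f_max = √[f_tx² + (f_v + f_ty)²] = √[3.843² + (1.28 + 2.391)²] = 5.314 kip/in.
Capacity per unit length: φr_n = 0.75 × 0.6 × 60 × (0.707 × 0.5) = 9.544 kip/in.
5.314 ≤ 9.544 → adequate.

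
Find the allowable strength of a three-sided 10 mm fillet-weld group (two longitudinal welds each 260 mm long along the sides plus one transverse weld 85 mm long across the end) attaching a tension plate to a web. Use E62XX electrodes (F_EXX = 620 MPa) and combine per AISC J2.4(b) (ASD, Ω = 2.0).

R_n/Ω ≈ 796 kN

t_e = 0.707 × 10 = 7.07 mm.
R_nwl = 0.6 × 620 × 7.07 × 520 × 10⁻³ = 1368 kN (longitudinal, 2 welds).
R_nwt = 0.6 × 620 × 7.07 × 85 × 10⁻³ = 223.6 kN (transverse, base value).
(i) R_nwl + R_nwt = 1591 kN; (ii) 0.85 R_nwl + 1.5 R_nwt = 1498 kN.
R_n = max = 1591 kN [governs: (i)]; R_n/Ω = 795.6 kN.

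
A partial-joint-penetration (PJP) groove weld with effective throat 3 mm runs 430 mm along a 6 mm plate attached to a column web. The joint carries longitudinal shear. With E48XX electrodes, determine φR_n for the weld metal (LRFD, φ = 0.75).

φR_n ≈ 279 kN

E48XX → F_EXX = 480 MPa.
Effective throat (given) t_e = 3 mm.
A_we = 3 × 430 = 1290 mm².
F_nw = 0.6 F_EXX = 288 MPa.
φR_n = 0.75 × 288 × 1290 × 10⁻³ = 278.6 kN.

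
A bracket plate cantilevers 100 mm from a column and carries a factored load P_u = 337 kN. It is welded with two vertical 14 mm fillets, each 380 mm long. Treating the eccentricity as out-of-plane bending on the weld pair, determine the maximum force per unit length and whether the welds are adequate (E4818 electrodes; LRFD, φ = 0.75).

E48XX → F_EXX = 480 MPa.
L_w = 2 × 380 = 760 mm; section modulus (unit throat) S = 2 × L²/6 = 48130 mm².
Direct shear f_v = P/L_w = 337×10³/760 = 443.4 N/mm.
Moment M = P × e = 337×10³ × 100 = 33700000 N·mm; bending f_b = M/S = 700.1 N/mm.
f_max = √(f_v² + f_b²) = √(443.4² + 700.1²) = 828.7 N/mm.
φr_n = 0.75 × 0.6 × 480 × (0.707 × 14) = 2138 N/mm → adequate.

f_max ≈ 829 N/mm; adequate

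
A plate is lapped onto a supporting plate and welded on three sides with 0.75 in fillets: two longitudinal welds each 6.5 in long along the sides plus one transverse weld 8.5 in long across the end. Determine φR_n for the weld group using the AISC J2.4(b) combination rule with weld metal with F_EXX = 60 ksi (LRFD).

φR_n ≈ 341 kip

t_e = 0.707 × 0.75 = 0.5302 in.
R_nwl = 0.6 × 60 × 0.5302 × 13 = 248.2 kip (longitudinal, 2 welds).
R_nwt = 0.6 × 60 × 0.5302 × 8.5 = 162.3 kip (transverse, base value).
(i) R_nwl + R_nwt = 410.4 kip; (ii) 0.85 R_nwl + 1.5 R_nwt = 454.3 kip.
R_n = max = 454.3 kip [governs: (ii)]; φR_n = 340.7 kip.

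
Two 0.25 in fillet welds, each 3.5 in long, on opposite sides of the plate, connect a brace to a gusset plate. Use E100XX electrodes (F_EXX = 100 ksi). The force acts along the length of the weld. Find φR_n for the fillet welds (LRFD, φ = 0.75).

φR_n ≈ 55.7 kip

Effective throat t_e = 0.707 × 0.25 = 0.1767 in.
Total length L = 7 in; A_we = 0.1767 × 7 = 1.237 in².
F_nw = 0.6 F_EXX = 0.6 × 100 = 60 ksi.
φR_n = 0.75 × 60 × 1.237 = 55.68 kip.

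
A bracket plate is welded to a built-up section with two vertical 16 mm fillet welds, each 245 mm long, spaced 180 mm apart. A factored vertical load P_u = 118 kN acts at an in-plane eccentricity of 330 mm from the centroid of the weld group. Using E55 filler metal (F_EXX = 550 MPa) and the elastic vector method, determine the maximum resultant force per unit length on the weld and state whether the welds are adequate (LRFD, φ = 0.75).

f_max ≈ 1080 N/mm; adequate

Total weld length L_w = 490 mm. Treat welds as unit-width lines.
Polar moment about centroid: J = 2[d³/12 + d(b/2)²] = 2[245³/12 + 245×90²] = 6420000 mm³.
Direct shear f_v = P/L_w = 118×10³ / 490 = 240.8 N/mm (vertical).
Torsion M = P·e = 118×10³ × 330 = 38940000 N·mm.
Critical point at (x, y) = (90, 122.5) from centroid. f_tx = M·y/J = 743 N/mm; f_ty = M·x/J = 545.9 N/mm.
Resultant f_max = √[f_tx² + (f_v + f_ty)²] = √[743² + (240.8 + 545.9)²] = 1082 N/mm.
Capacity per unit length: φr_n = 0.75 × 0.6 × 550 × (0.707 × 16) = 2800 N/mm.
1082 ≤ 2800 → adequate.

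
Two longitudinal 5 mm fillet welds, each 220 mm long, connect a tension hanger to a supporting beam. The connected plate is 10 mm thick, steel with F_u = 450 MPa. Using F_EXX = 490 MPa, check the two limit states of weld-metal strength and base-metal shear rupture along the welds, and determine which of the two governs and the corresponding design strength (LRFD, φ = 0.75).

φR_n ≈ 343 kN (weld metal governs)

t_e = 0.707 × 5 = 3.535 mm; L = 440 mm.
Weld metal: φR_n = 0.75 × 0.6 × 490 × 3.535 × 440 × 10⁻³ = 343 kN.
Base metal (shear rupture): φR_n = 0.75 × 0.6 × 450 × 10 × 440 × 10⁻³ = 891 kN.
Governing: weld metal.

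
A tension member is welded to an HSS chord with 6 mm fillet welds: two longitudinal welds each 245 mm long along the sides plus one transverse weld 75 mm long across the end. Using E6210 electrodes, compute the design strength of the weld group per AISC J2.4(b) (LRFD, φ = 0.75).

φR_n ≈ 669 kN

E62XX → F_EXX = 620 MPa.
t_e = 0.707 × 6 = 4.242 mm.
R_nwl = 0.6 × 620 × 4.242 × 490 × 10⁻³ = 773.2 kN (longitudinal, 2 welds).
R_nwt = 0.6 × 620 × 4.242 × 75 × 10⁻³ = 118.4 kN (transverse, base value).
(i) R_nwl + R_nwt = 891.6 kN; (ii) 0.85 R_nwl + 1.5 R_nwt = 834.8 kN.
R_n = max = 891.6 kN [governs: (i)]; φR_n = 668.7 kN.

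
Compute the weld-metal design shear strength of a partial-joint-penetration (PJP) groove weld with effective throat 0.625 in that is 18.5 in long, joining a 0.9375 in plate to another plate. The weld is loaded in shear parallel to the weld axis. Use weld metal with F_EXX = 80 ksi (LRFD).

φR_n ≈ 416 kip

Effective throat (given) t_e = 0.625 in.
A_we = 0.625 × 18.5 = 11.56 in².
F_nw = 0.6 F_EXX = 48 ksi.
φR_n = 0.75 × 48 × 11.56 = 416.2 kip.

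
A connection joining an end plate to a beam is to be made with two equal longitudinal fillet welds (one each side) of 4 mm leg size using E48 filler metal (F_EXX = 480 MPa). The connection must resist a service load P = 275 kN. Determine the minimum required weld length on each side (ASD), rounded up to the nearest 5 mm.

L = 340 mm on each side

Throat t_e = 0.707 × 4 = 2.828 mm.
r_n/Ω = (0.6 × 480 × 2.828) / 2.0 = 407.2 N/mm = 0.4072 kN/mm.
L_req = P / (r_n/Ω) = 275 / 0.4072 = 675.3 mm total.
Per side: 675.3 / 2 = 337.6 mm.
Round up → use L = 340 mm on each side.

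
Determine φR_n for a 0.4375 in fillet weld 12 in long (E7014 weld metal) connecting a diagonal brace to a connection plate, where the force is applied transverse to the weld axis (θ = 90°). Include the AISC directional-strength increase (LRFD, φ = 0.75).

E70XX → F_EXX = 70 ksi.
t_e = 0.707 × 0.4375 = 0.3093 in; A_we = 0.3093 × 12 = 3.712 in².
Directional factor: 1.0 + 0.5 sin^1.5(90°) = 1.5.
F_nw = 0.6 × 70 × 1.5 = 63 ksi.
φR_n = 0.75 × 63 × 3.712 = 175.4 kip.

φR_n ≈ 175 kip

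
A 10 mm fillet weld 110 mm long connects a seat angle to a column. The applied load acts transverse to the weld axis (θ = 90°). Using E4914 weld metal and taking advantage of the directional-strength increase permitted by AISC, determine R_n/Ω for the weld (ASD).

E49XX → F_EXX = 490 MPa.
t_e = 0.707 × 10 = 7.07 mm; A_we = 7.07 × 110 = 777.7 mm².
Directional factor: 1.0 + 0.5 sin^1.5(90°) = 1.5.
F_nw = 0.6 × 490 × 1.5 = 441 MPa.
R_n/Ω = (441 × 777.7) / 2.0 × 10⁻³ = 171.5 kN.

R_n/Ω ≈ 171 kN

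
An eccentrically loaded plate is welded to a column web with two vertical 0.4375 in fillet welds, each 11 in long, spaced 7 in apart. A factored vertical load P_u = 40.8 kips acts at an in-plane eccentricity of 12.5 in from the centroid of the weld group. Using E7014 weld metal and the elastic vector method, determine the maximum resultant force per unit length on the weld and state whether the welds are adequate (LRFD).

f_max ≈ 7.92 kip/in; adequate

E70XX → F_EXX = 70 ksi.
Total weld length L_w = 22 in. Treat welds as unit-width lines.
Polar moment about centroid: J = 2[d³/12 + d(b/2)²] = 2[11³/12 + 11×3.5²] = 491.3 in³.
Direct shear f_v = P/L_w = 40.8 / 22 = 1.855 kip/in (vertical).
Torsion M = P·e = 40.8 × 12.5 = 510 kip·in.
Critical point at (x, y) = (3.5, 5.5) from centroid. f_tx = M·y/J = 5.709 kip/in; f_ty = M·x/J = 3.633 kip/in.
Resultant f_max = √[f_tx² + (f_v + f_ty)²] = √[5.709² + (1.855 + 3.633)²] = 7.919 kip/in.
Capacity per unit length: φr_n = 0.75 × 0.6 × 70 × (0.707 × 0.4375) = 9.743 kip/in.
7.919 ≤ 9.743 → adequate.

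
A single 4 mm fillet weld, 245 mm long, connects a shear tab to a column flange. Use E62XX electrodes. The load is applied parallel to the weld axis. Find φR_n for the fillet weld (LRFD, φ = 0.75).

φR_n ≈ 193 kN

E62XX → F_EXX = 620 MPa.
Effective throat t_e = 0.707 × 4 = 2.828 mm.
Total length L = 245 mm; A_we = 2.828 × 245 = 692.9 mm².
F_nw = 0.6 F_EXX = 0.6 × 620 = 372 MPa.
φR_n = 0.75 × 372 × 692.9 × 10⁻³ = 193.3 kN.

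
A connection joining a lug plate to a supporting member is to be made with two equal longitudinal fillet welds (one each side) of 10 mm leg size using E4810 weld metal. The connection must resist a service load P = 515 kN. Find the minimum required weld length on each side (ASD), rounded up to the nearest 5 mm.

E48XX → F_EXX = 480 MPa.
Throat t_e = 0.707 × 10 = 7.07 mm.
r_n/Ω = (0.6 × 480 × 7.07) / 2.0 = 1018 N/mm = 1.018 kN/mm.
L_req = P / (r_n/Ω) = 515 / 1.018 = 505.9 mm total.
Per side: 505.9 / 2 = 252.9 mm.
Round up → use L = 255 mm on each side.

L = 255 mm on each side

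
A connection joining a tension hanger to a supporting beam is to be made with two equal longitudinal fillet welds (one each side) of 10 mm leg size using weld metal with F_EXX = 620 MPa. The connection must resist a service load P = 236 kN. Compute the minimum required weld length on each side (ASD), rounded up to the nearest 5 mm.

L = 90 mm on each side

Throat t_e = 0.707 × 10 = 7.07 mm.
r_n/Ω = (0.6 × 620 × 7.07) / 2.0 = 1315 N/mm = 1.315 kN/mm.
L_req = P / (r_n/Ω) = 236 / 1.315 = 179.5 mm total.
Per side: 179.5 / 2 = 89.73 mm.
Round up → use L = 90 mm on each side.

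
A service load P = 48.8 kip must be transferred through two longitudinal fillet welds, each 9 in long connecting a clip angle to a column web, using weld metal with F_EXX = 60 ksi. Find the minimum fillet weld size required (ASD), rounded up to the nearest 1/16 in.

w = 1/4 in

Total weld length L = 18 in.
Required throat t_e = P × Ω / (0.6 F_EXX × L) = 48.8 × 2.0 / (0.6 × 60 × 18) = 0.1506 in.
Required leg w = t_e / 0.707 = 0.213 in → use 1/4 in.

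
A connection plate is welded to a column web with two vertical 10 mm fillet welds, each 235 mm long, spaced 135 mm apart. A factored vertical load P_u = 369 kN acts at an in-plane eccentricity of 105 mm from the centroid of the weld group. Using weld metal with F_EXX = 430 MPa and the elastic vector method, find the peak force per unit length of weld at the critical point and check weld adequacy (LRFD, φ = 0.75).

f_max ≈ 1750 N/mm; NOT adequate

Total weld length L_w = 470 mm. Treat welds as unit-width lines.
Polar moment about centroid: J = 2[d³/12 + d(b/2)²] = 2[235³/12 + 235×67.5²] = 4304000 mm³.
Direct shear f_v = P/L_w = 369×10³ / 470 = 785.1 N/mm (vertical).
Torsion M = P·e = 369×10³ × 105 = 38745000 N·mm.
Critical point at (x, y) = (67.5, 117.5) from centroid. f_tx = M·y/J = 1058 N/mm; f_ty = M·x/J = 607.6 N/mm.
Resultant f_max = √[f_tx² + (f_v + f_ty)²] = √[1058² + (785.1 + 607.6)²] = 1749 N/mm.
Capacity per unit length: φr_n = 0.75 × 0.6 × 430 × (0.707 × 10) = 1368 N/mm.
1749 > 1368 → NOT adequate.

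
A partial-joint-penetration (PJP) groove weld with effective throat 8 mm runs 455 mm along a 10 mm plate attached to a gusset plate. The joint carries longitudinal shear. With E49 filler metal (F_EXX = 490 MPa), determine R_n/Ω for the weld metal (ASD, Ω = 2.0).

Effective throat (given) t_e = 8 mm.
A_we = 8 × 455 = 3640 mm².
F_nw = 0.6 F_EXX = 294 MPa.
R_n/Ω = (294 × 3640) / 2.0 × 10⁻³ = 535.1 kN.

R_n/Ω ≈ 535 kN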